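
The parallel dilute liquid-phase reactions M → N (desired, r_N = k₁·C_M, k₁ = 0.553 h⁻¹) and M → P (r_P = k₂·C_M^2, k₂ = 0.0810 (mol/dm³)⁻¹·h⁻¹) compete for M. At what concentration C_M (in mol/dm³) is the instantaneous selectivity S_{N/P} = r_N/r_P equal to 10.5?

S_{N/P} = (k₁/k₂)·C_M⁻¹ ⇒ C_M = (S·k₂/k₁)^(-1).
= (10.5×0.0810/0.553)^(-1) = (1.538)^(-1) = 0.650 mol/dm³.

0.650 mol/dm³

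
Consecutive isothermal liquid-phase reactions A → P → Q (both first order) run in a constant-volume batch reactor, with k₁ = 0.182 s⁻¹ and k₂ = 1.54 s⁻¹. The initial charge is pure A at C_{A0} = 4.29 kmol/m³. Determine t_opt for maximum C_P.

1.57 s

For first-order series the maximum of C_P occurs at t_opt = ln(k₂/k₁)/(k₂−k₁).
= ln(1.54/0.182)/(1.54−0.182) = ln(8.462)/1.358 = 2.136/1.358 = 1.57 s.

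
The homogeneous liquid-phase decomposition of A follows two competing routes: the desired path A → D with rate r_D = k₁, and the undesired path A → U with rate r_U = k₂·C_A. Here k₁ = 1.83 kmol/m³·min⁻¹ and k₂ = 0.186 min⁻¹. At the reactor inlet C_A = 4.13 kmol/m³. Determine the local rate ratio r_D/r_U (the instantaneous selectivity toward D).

2.38

S_{D/U} = r_D/r_U = (k₁)/(k₂·C_A) = (k₁/k₂)·C_A⁻¹.
= (1.83) / (0.186×4.130) = 1.830/0.7682 = 2.38.
The undesired path is higher order in A, so low C_A (CSTR or dilute feed) favours D.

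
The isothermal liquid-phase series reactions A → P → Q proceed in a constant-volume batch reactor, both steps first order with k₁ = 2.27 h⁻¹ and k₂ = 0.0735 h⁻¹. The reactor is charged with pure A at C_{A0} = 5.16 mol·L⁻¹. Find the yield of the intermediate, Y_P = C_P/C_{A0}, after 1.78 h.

0.889

Solving the coupled first-order balances gives C_P(t) = [k₁/(k₂−k₁)]·C_{A0}·(e^(−k₁t) − e^(−k₂t)).
e^(−k₁t) = e^(−2.27×1.78) = e^(−4.041) = 0.01759; e^(−k₂t) = e^(−0.1308) = 0.8774.
C_P = 2.27×5.16/(0.0735−2.27) × (0.01759−0.8774) = (-5.333)×(-0.8598) = 4.585 mol·L⁻¹.
Y_P = C_P/C_{A0} = 4.585/5.16 = 0.889.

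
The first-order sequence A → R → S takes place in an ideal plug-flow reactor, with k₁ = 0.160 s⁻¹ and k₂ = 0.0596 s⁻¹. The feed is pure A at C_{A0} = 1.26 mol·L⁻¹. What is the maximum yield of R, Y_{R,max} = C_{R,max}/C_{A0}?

0.556

At the optimum, C_{R,max}/C_{A0} = (k₁/k₂)^[k₂/(k₂−k₁)].
= (0.160/0.0596)^(0.0596/(0.0596−0.160)) = (2.685)^(-0.5936) = 0.5564.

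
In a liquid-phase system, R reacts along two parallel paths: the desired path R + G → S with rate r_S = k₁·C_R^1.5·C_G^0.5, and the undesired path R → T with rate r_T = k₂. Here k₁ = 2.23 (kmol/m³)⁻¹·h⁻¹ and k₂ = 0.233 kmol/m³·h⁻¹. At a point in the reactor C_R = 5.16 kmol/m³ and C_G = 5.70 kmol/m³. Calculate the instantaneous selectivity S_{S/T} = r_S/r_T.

S_{S/T} = r_S/r_T = (k₁·C_R^1.5·C_G^0.5)/(k₂) = (k₁/k₂)·C_R^1.5·C_G^0.5.
= (2.23×5.160^1.5×5.700^0.5) / (0.233) = 62.40/0.2330 = 268.

268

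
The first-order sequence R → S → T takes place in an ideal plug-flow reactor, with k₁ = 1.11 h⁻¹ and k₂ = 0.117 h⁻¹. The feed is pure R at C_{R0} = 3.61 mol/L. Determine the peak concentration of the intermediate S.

2.77 mol/L

At the optimum, C_{S,max}/C_{R0} = (k₁/k₂)^[k₂/(k₂−k₁)].
= (1.11/0.117)^(0.117/(0.117−1.11)) = (9.487)^(-0.1178) = 0.7671.
C_{S,max} = 0.7671×3.61 = 2.77 mol/L.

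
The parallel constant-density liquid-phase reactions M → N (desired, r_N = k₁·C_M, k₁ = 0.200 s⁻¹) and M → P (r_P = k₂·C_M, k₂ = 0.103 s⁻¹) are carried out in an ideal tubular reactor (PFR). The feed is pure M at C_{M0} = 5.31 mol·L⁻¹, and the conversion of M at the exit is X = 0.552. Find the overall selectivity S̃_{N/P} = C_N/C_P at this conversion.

C_M = C_{M0}(1−X) = 2.379 mol·L⁻¹.
Both paths are first order in M, so the instantaneous fraction to N is constant: dC_N/d(−C_M) = k₁/(k₁+k₂) = 0.6601.
C_N = 0.6601·(C_{M0}−C_M) = 0.6601×2.931 = 1.93 mol·L⁻¹.
C_P = (C_{M0}−C_M)−C_N = 0.9964 mol·L⁻¹; S̃_{N/P} = 1.935/0.9964 = 1.94.

1.94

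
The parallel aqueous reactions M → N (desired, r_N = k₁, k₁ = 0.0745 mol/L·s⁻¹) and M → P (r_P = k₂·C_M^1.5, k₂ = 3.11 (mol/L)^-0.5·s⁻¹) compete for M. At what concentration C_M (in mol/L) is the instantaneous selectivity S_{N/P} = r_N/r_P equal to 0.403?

0.152 mol/L

S_{N/P} = (k₁/k₂)·C_M^-1.5 ⇒ C_M = (S·k₂/k₁)^(1/(-1.5)).
= (0.403×3.11/0.0745)^(-0.6667) = (16.82)^(-0.6667) = 0.152 mol/L.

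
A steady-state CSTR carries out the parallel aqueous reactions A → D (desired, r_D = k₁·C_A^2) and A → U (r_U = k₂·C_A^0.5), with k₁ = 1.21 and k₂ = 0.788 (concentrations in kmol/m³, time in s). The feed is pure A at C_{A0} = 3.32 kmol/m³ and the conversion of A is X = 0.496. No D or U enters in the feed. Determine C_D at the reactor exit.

Exit C_A = C_{A0}(1−X) = 3.32×0.504 = 1.673 kmol/m³.
A CSTR operates uniformly at the exit composition, giving r_D = 3.388 and r_U = 1.019 (each k·C_A^n at C_A = 1.673).
Fraction of consumed A going to D: r_D/(r_D+r_U) = 0.7687.
C_D = 0.7687·C_{A0}·X = 0.7687×3.32×0.496 = 1.27 kmol/m³.

1.27 kmol/m³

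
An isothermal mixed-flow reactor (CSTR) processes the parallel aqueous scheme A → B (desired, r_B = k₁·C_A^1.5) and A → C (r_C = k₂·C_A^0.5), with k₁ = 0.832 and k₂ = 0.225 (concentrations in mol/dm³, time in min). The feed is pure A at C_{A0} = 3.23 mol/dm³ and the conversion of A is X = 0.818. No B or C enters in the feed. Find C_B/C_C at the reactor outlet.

Exit C_A = C_{A0}(1−X) = 3.23×0.182 = 0.5879 mol/dm³.
A CSTR operates uniformly at the exit composition, giving r_B = 0.3750 and r_C = 0.1725 (each k·C_A^n at C_A = 0.5879).
Overall selectivity = C_B/C_C = r_Bτ/(r_Cτ) = r_B/r_C = 2.17.

2.17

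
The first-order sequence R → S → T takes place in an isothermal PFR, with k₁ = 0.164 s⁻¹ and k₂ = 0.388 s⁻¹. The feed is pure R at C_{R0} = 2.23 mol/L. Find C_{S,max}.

At the optimum, C_{S,max}/C_{R0} = (k₁/k₂)^[k₂/(k₂−k₁)].
= (0.164/0.388)^(0.388/(0.388−0.164)) = (0.4227)^(1.732) = 0.2250.
C_{S,max} = 0.2250×2.23 = 0.502 mol/L.

0.502 mol/L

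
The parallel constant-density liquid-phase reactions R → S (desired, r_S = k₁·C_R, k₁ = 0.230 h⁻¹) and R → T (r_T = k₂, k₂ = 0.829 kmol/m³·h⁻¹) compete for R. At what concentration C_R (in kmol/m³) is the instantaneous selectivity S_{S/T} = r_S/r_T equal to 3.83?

13.8 kmol/m³

S_{S/T} = (k₁/k₂)·C_R ⇒ C_R = S·k₂/k₁.
= 3.83×0.829/0.230 = 13.8 kmol/m³.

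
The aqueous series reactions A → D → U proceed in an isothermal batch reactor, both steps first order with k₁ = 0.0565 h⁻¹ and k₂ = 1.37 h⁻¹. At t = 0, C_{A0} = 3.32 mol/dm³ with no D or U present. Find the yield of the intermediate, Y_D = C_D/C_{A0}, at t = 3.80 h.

The intermediate concentration in a first-order A→B→C sequence is C_D = k₁C_{A0}(e^(−k₁t) − e^(−k₂t))/(k₂−k₁).
e^(−k₁t) = e^(−0.0565×3.80) = e^(−0.2147) = 0.8068; e^(−k₂t) = e^(−5.206) = 0.005484.
C_D = 0.0565×3.32/(1.37−0.0565) × (0.8068−0.005484) = 0.1428×0.8013 = 0.1144 mol/dm³.
Y_D = C_D/C_{A0} = 0.1144/3.32 = 0.0345.

0.0345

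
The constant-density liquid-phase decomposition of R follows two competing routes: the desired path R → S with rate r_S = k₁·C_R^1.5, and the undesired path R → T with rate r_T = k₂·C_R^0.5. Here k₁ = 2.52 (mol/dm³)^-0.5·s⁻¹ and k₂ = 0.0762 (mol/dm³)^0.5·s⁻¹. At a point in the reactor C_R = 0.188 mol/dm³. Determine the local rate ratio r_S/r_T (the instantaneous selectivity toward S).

6.22

S_{S/T} = r_S/r_T = (k₁·C_R^1.5)/(k₂·C_R^0.5) = (k₁/k₂)·C_R.
= (2.52×0.1880^1.5) / (0.0762×0.1880^0.5) = 0.2054/0.03304 = 6.22.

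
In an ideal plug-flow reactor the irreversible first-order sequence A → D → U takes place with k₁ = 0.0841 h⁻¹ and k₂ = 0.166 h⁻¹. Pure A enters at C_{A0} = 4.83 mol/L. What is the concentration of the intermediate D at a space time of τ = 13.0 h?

1.09 mol/L

For first-order series with pure A initially, C_D(τ) = k₁C_{A0}/(k₂−k₁)·(e^(−k₁τ) − e^(−k₂τ)).
e^(−k₁τ) = e^(−0.0841×13.0) = e^(−1.093) = 0.3351; e^(−k₂τ) = e^(−2.158) = 0.1156.
C_D = 0.0841×4.83/(0.166−0.0841) × (0.3351−0.1156) = 4.960×0.2196 = 1.089 mol/L.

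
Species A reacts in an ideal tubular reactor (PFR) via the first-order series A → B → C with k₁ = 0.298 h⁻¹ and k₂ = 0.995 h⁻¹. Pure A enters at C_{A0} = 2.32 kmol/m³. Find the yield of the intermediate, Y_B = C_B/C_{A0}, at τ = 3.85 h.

The intermediate concentration in a first-order A→B→C sequence is C_B = k₁C_{A0}(e^(−k₁τ) − e^(−k₂τ))/(k₂−k₁).
e^(−k₁τ) = e^(−0.298×3.85) = e^(−1.147) = 0.3175; e^(−k₂τ) = e^(−3.831) = 0.02169.
C_B = 0.298×2.32/(0.995−0.298) × (0.3175−0.02169) = 0.9919×0.2958 = 0.2934 kmol/m³.
Y_B = C_B/C_{A0} = 0.2934/2.32 = 0.126.

0.126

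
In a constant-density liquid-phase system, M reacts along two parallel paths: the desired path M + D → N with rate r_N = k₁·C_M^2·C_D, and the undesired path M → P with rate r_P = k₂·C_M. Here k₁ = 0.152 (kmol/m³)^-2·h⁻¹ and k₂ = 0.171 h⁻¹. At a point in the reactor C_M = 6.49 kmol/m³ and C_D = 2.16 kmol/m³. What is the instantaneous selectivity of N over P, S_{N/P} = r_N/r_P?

S_{N/P} = r_N/r_P = (k₁·C_M^2·C_D)/(k₂·C_M) = (k₁/k₂)·C_M·C_D.
= (0.152×6.490^2×2.160) / (0.171×6.490) = 13.83/1.110 = 12.5.
Since the desired path is higher order in M, keeping C_M high (PFR or concentrated feed) favours N.

12.5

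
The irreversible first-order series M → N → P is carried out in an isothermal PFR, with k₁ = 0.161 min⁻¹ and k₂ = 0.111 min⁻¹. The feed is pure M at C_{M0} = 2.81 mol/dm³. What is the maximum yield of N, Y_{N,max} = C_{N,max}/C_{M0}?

Evaluating C_N at τ_opt = ln(k₂/k₁)/(k₂−k₁) gives C_{N,max}/C_{M0} = (k₁/k₂)^[k₂/(k₂−k₁)].
= (0.161/0.111)^(0.111/(0.111−0.161)) = (1.450)^(-2.220) = 0.4380.

0.438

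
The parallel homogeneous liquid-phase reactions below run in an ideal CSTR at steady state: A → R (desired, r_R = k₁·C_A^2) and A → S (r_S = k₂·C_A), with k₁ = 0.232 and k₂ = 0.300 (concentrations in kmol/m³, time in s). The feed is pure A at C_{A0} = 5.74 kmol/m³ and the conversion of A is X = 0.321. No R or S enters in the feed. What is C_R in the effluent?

1.38 kmol/m³

Exit C_A = C_{A0}(1−X) = 5.74×0.679 = 3.897 kmol/m³.
In a CSTR the entire volume is at exit conditions, so r_R = 0.232×3.897^2 = 3.524 and r_S = 0.300×3.897 = 1.169.
Fraction of consumed A going to R: r_R/(r_R+r_S) = 0.7509.
C_R = 0.7509·C_{A0}·X = 0.7509×5.74×0.321 = 1.38 kmol/m³.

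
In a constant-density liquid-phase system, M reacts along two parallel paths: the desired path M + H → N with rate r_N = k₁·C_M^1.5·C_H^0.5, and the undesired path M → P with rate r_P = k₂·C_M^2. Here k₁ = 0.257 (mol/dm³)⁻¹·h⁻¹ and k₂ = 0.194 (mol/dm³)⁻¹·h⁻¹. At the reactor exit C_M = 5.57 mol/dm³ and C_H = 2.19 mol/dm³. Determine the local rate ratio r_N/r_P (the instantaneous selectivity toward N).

S_{N/P} = r_N/r_P = (k₁·C_M^1.5·C_H^0.5)/(k₂·C_M^2) = (k₁/k₂)·C_M^-0.5·C_H^0.5.
= (0.257×5.570^1.5×2.190^0.5) / (0.194×5.570^2) = 5.000/6.019 = 0.831.

0.831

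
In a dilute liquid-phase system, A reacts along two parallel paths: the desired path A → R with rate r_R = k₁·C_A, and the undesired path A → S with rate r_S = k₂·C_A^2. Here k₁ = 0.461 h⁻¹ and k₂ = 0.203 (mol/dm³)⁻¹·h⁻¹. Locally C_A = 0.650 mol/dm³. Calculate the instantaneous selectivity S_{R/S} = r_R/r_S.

S_{R/S} = r_R/r_S = (k₁·C_A)/(k₂·C_A^2) = (k₁/k₂)·C_A⁻¹.
= (0.461×0.6500) / (0.203×0.6500^2) = 0.2997/0.08577 = 3.49.
The undesired path is higher order in A, so low C_A (CSTR or dilute feed) favours R.

3.49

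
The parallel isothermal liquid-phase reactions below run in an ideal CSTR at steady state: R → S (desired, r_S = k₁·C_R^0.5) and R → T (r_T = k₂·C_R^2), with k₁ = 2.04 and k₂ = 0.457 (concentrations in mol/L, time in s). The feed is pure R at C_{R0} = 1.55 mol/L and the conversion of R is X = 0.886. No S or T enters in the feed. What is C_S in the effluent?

Exit C_R = C_{R0}(1−X) = 1.55×0.114 = 0.1767 mol/L.
In a CSTR the entire volume is at exit conditions, so r_S = 2.04×0.1767^0.5 = 0.8575 and r_T = 0.457×0.1767^2 = 0.01427.
Fraction of consumed R going to S: r_S/(r_S+r_T) = 0.9836.
C_S = 0.9836·C_{R0}·X = 0.9836×1.55×0.886 = 1.35 mol/L.

1.35 mol/L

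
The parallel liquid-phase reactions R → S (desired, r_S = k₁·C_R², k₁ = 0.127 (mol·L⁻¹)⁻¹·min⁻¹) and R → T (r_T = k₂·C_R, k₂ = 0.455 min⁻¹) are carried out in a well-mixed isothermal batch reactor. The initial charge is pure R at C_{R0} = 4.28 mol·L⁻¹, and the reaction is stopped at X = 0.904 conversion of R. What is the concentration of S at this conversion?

C_R = C_{R0}(1−X) = 0.4109 mol·L⁻¹.
Along a PFR/batch, dC_T/dC_R = −r_T/(r_S+r_T) = −k₂/(k₂+k₁·C_R).
Integrating from C_{R0} to C_R: C_T = (0.455/0.127)·ln[(0.455+0.127·4.28)/(0.455+0.127·0.411)] = 3.583·ln(0.9986/0.5072) = 2.427 mol·L⁻¹.
Then C_S = (C_{R0}−C_R) − C_T = 3.869 − 2.427 = 1.442 mol·L⁻¹.

1.44 mol·L⁻¹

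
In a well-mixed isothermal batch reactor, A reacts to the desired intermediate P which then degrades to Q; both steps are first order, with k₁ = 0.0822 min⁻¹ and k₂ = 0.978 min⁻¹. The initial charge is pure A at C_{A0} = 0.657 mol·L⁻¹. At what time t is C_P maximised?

For first-order series the maximum of C_P occurs at t_opt = ln(k₂/k₁)/(k₂−k₁).
= ln(0.978/0.0822)/(0.978−0.0822) = ln(11.90)/0.8958 = 2.476/0.8958 = 2.76 min.

2.76 min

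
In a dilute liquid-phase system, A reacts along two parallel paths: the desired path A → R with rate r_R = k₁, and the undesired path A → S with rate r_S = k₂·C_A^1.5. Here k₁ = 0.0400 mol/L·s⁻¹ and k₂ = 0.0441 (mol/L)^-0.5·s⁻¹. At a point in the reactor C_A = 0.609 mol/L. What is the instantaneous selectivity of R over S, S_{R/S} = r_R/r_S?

1.91

S_{R/S} = r_R/r_S = (k₁)/(k₂·C_A^1.5) = (k₁/k₂)·C_A^-1.5.
= (0.0400) / (0.0441×0.6090^1.5) = 0.04000/0.02096 = 1.91.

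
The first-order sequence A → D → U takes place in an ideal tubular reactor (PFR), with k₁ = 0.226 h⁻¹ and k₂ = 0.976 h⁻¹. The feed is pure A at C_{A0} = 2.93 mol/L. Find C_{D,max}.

0.437 mol/L

At the optimum, C_{D,max}/C_{A0} = (k₁/k₂)^[k₂/(k₂−k₁)].
= (0.226/0.976)^(0.976/(0.976−0.226)) = (0.2316)^(1.301) = 0.1490.
C_{D,max} = 0.1490×2.93 = 0.437 mol/L.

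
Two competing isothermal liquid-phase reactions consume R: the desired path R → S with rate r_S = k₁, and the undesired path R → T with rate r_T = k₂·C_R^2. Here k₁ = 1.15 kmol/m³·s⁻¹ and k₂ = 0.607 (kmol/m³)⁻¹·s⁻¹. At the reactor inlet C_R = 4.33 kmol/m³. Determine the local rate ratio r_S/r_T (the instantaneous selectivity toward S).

0.101

S_{S/T} = r_S/r_T = (k₁)/(k₂·C_R^2) = (k₁/k₂)·C_R^-2.
= (1.15) / (0.607×4.330^2) = 1.150/11.38 = 0.101.
The undesired path is higher order in R, so low C_R (CSTR or dilute feed) favours S.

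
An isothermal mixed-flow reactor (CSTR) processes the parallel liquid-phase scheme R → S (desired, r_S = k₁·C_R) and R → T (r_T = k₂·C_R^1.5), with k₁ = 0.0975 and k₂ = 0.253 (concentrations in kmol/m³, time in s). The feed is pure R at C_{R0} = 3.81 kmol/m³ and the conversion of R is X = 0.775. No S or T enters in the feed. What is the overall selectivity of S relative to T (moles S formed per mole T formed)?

Exit C_R = C_{R0}(1−X) = 3.81×0.225 = 0.8572 kmol/m³.
In a CSTR the entire volume is at exit conditions, so r_S = 0.0975×0.8572 = 0.08358 and r_T = 0.253×0.8572^1.5 = 0.2008.
Overall selectivity = C_S/C_T = r_Sτ/(r_Tτ) = r_S/r_T = 0.416.

0.416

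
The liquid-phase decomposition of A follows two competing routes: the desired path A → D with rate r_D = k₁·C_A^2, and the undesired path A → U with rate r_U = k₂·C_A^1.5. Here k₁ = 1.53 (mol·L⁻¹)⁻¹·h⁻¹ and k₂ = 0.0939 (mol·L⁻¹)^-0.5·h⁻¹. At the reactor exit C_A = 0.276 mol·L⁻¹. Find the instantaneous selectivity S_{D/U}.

8.56

S_{D/U} = r_D/r_U = (k₁·C_A^2)/(k₂·C_A^1.5) = (k₁/k₂)·C_A^0.5.
= (1.53×0.2760^2) / (0.0939×0.2760^1.5) = 0.1165/0.01362 = 8.56.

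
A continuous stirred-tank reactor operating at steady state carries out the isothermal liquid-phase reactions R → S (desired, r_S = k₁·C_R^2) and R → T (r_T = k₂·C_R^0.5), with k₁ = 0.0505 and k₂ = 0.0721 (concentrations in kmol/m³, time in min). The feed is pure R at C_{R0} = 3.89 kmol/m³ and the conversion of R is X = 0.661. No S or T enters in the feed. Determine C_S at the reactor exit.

1.32 kmol/m³

Exit C_R = C_{R0}(1−X) = 3.89×0.339 = 1.319 kmol/m³.
Rates in a CSTR are evaluated at the outlet concentration: r_S = 0.0505×1.319^2 = 0.08782, r_T = 0.0721×1.319^0.5 = 0.08280.
Fraction of consumed R going to S: r_S/(r_S+r_T) = 0.5147.
C_S = 0.5147·C_{R0}·X = 0.5147×3.89×0.661 = 1.32 kmol/m³.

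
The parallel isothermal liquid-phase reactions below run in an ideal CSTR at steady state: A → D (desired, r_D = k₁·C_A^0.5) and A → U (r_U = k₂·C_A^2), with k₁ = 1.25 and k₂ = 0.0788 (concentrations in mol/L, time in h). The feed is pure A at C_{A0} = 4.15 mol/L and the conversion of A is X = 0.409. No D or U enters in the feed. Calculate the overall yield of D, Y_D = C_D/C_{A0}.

Exit C_A = C_{A0}(1−X) = 4.15×0.591 = 2.453 mol/L.
A CSTR operates uniformly at the exit composition, giving r_D = 1.958 and r_U = 0.4740 (each k·C_A^n at C_A = 2.453).
Fraction of consumed A going to D: r_D/(r_D+r_U) = 0.8051.
C_D = 0.8051·C_{A0}·X = 0.8051×4.15×0.409 = 1.37 mol/L; Y_D = C_D/C_{A0} = 0.329.

0.329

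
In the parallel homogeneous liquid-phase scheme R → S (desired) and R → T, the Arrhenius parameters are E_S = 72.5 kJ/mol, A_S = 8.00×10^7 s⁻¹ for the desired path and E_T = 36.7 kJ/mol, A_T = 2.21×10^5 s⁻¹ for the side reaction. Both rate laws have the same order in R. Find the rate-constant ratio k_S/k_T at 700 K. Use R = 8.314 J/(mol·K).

0.771

With equal orders, S_{S/T} = k_S/k_T = (A_S/A_T)·exp[(E_T−E_S)/(RT)].
(E_T−E_S)/(RT) = (36.7−72.5)×10³/(8.314×700) = -35800/5820 = -6.151.
k_S/k_T = (8.00×10^7/2.21×10^5)·exp(-6.151) = 362.0 × 0.002130 = 0.771.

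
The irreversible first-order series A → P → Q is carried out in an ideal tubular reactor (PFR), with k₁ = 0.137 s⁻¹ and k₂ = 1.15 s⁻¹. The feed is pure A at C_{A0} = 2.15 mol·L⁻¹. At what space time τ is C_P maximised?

2.10 s

For first-order series the maximum of C_P occurs at τ_opt = ln(k₂/k₁)/(k₂−k₁).
= ln(1.15/0.137)/(1.15−0.137) = ln(8.394)/1.013 = 2.128/1.013 = 2.10 s.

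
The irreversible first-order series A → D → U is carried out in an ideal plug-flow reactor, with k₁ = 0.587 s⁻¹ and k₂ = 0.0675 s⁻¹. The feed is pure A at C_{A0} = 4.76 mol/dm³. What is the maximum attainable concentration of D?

For a first-order series the maximum intermediate yield is C_{D,max}/C_{A0} = (k₁/k₂)^[k₂/(k₂−k₁)].
= (0.587/0.0675)^(0.0675/(0.0675−0.587)) = (8.696)^(-0.1299) = 0.7550.
C_{D,max} = 0.7550×4.76 = 3.59 mol/dm³.

3.59 mol/dm³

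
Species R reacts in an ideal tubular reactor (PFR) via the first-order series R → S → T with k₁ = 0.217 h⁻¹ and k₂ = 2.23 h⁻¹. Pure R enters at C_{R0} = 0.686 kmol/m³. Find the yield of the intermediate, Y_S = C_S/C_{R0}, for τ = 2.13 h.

Solving the coupled first-order balances gives C_S(τ) = [k₁/(k₂−k₁)]·C_{R0}·(e^(−k₁τ) − e^(−k₂τ)).
e^(−k₁τ) = e^(−0.217×2.13) = e^(−0.4622) = 0.6299; e^(−k₂τ) = e^(−4.750) = 0.008653.
C_S = 0.217×0.686/(2.23−0.217) × (0.6299−0.008653) = 0.07395×0.6212 = 0.04594 kmol/m³.
Y_S = C_S/C_{R0} = 0.04594/0.686 = 0.0670.

0.0670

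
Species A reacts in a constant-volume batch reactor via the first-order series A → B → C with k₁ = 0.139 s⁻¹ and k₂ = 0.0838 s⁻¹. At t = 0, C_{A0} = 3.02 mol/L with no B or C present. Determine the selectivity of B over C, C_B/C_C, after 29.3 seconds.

For first-order series with pure A initially, C_B(t) = k₁C_{A0}/(k₂−k₁)·(e^(−k₁t) − e^(−k₂t)).
e^(−k₁t) = e^(−0.139×29.3) = e^(−4.073) = 0.01703; e^(−k₂t) = e^(−2.455) = 0.08583.
C_B = 0.139×3.02/(0.0838−0.139) × (0.01703−0.08583) = (-7.605)×(-0.06880) = 0.5232 mol/L.
C_A = C_{A0}e^(−k₁t) = 0.05143 mol/L, so C_C = C_{A0}−C_A−C_B = 2.445 mol/L; C_B/C_C = 0.214.

0.214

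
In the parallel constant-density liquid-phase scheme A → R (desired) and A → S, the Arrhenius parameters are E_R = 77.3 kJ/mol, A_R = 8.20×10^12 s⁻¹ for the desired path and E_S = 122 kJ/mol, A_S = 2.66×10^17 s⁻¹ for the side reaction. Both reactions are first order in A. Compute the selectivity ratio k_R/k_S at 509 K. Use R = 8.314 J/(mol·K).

1.19

Since both paths have the same order in A, the concentration cancels and S_{R/S} = k_R/k_S = (A_R/A_S)·exp[(E_S−E_R)/(RT)].
(E_S−E_R)/(RT) = (122−77.3)×10³/(8.314×509) = 44700/4232 = 10.56.
k_R/k_S = (8.20×10^12/2.66×10^17)·exp(10.56) = 3.083×10^-5 × 38670 = 1.19.
Since E_R < E_S, lowering the temperature improves selectivity toward R.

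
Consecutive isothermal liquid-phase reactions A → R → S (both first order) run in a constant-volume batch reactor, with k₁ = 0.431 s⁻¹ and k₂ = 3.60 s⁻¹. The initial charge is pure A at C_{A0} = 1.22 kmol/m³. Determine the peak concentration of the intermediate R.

At the optimum, C_{R,max}/C_{A0} = (k₁/k₂)^[k₂/(k₂−k₁)].
= (0.431/3.60)^(3.60/(3.60−0.431)) = (0.1197)^(1.136) = 0.08970.
C_{R,max} = 0.08970×1.22 = 0.109 kmol/m³.

0.109 kmol/m³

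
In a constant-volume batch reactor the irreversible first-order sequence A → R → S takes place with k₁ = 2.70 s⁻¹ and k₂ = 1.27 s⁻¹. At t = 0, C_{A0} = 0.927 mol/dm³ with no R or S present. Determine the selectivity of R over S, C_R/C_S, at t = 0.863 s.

Solving the coupled first-order balances gives C_R(t) = [k₁/(k₂−k₁)]·C_{A0}·(e^(−k₁t) − e^(−k₂t)).
e^(−k₁t) = e^(−2.70×0.863) = e^(−2.330) = 0.09729; e^(−k₂t) = e^(−1.096) = 0.3342.
C_R = 2.70×0.927/(1.27−2.70) × (0.09729−0.3342) = (-1.750)×(-0.2369) = 0.4147 mol/dm³.
C_A = C_{A0}e^(−k₁t) = 0.09018 mol/dm³, so C_S = C_{A0}−C_A−C_R = 0.4221 mol/dm³; C_R/C_S = 0.982.

0.982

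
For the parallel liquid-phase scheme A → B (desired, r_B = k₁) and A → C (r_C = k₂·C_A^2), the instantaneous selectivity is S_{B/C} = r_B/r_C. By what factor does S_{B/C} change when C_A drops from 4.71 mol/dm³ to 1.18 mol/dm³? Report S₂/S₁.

15.9

S_{B/C} = (k₁/k₂)·C_A^-2, so S₂/S₁ = (C_{A,2}/C_{A,1})^-2.
= (1.18/4.71)^(-2) = (0.2505)^(-2) = 15.9.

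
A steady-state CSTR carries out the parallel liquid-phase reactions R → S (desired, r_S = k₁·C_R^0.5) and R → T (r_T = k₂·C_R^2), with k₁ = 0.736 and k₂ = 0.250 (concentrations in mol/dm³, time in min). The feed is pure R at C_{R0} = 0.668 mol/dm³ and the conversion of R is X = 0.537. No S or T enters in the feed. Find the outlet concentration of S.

Exit C_R = C_{R0}(1−X) = 0.668×0.463 = 0.3093 mol/dm³.
In a CSTR the entire volume is at exit conditions, so r_S = 0.736×0.3093^0.5 = 0.4093 and r_T = 0.250×0.3093^2 = 0.02391.
Fraction of consumed R going to S: r_S/(r_S+r_T) = 0.9448.
C_S = 0.9448·C_{R0}·X = 0.9448×0.668×0.537 = 0.339 mol/dm³.

0.339 mol/dm³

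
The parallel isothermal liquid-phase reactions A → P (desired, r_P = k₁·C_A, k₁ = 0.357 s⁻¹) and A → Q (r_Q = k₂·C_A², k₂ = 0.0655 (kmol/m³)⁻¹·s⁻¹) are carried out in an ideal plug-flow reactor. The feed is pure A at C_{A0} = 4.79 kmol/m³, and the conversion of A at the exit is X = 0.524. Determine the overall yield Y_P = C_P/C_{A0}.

C_A = C_{A0}(1−X) = 2.280 kmol/m³.
Along a PFR/batch, dC_P/dC_A = −r_P/(r_P+r_Q) = −k₁/(k₁+k₂·C_A).
Integrating from C_{A0} to C_A: C_P = (0.357/0.0655)·ln[(0.357+0.0655·4.79)/(0.357+0.0655·2.28)] = 5.450·ln(0.6707/0.5063) = 1.533 kmol/m³.
Y_P = C_P/C_{A0} = 1.533/4.79 = 0.320.

0.320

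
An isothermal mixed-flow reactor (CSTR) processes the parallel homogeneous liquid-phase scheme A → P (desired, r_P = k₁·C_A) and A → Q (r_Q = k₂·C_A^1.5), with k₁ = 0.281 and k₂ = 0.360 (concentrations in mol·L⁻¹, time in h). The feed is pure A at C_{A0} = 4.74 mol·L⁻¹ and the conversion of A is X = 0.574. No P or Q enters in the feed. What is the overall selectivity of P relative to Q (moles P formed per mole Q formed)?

0.549

Exit C_A = C_{A0}(1−X) = 4.74×0.426 = 2.019 mol·L⁻¹.
In a CSTR the entire volume is at exit conditions, so r_P = 0.281×2.019 = 0.5674 and r_Q = 0.360×2.019^1.5 = 1.033.
Overall selectivity = C_P/C_Q = r_Pτ/(r_Qτ) = r_P/r_Q = 0.549.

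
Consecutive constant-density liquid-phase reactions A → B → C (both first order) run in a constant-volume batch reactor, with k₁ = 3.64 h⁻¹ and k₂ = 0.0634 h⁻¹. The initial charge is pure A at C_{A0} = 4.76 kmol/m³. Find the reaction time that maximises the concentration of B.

1.13 h

For first-order series the maximum of C_B occurs at t_opt = ln(k₂/k₁)/(k₂−k₁).
= ln(0.0634/3.64)/(0.0634−3.64) = ln(0.01742)/-3.577 = -4.050/-3.577 = 1.13 h.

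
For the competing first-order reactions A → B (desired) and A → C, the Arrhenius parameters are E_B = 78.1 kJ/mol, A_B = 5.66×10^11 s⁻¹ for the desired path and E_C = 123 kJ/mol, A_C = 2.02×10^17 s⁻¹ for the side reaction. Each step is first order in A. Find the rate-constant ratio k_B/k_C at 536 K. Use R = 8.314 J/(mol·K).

With equal orders, S_{B/C} = k_B/k_C = (A_B/A_C)·exp[(E_C−E_B)/(RT)].
(E_C−E_B)/(RT) = (123−78.1)×10³/(8.314×536) = 44900/4456 = 10.08.
k_B/k_C = (5.66×10^11/2.02×10^17)·exp(10.08) = 2.802×10^-6 × 23757 = 0.0666.

0.0666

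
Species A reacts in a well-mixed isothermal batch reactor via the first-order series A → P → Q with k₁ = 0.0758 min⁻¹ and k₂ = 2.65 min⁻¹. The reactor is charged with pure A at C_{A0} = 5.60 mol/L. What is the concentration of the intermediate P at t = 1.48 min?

0.144 mol/L

The intermediate concentration in a first-order A→B→C sequence is C_P = k₁C_{A0}(e^(−k₁t) − e^(−k₂t))/(k₂−k₁).
e^(−k₁t) = e^(−0.0758×1.48) = e^(−0.1122) = 0.8939; e^(−k₂t) = e^(−3.922) = 0.01980.
C_P = 0.0758×5.60/(2.65−0.0758) × (0.8939−0.01980) = 0.1649×0.8741 = 0.1441 mol/L.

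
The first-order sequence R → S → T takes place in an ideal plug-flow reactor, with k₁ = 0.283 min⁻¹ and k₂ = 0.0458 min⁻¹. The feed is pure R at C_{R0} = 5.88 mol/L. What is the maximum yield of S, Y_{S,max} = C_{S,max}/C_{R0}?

0.704

For a first-order series the maximum intermediate yield is C_{S,max}/C_{R0} = (k₁/k₂)^[k₂/(k₂−k₁)].
= (0.283/0.0458)^(0.0458/(0.0458−0.283)) = (6.179)^(-0.1931) = 0.7035.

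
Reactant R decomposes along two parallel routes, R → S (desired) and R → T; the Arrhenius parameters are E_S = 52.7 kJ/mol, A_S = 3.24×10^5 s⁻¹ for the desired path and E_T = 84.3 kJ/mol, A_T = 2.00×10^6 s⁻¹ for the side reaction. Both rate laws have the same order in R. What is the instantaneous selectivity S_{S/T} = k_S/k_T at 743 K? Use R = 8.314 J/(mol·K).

Since both paths have the same order in R, the concentration cancels and S_{S/T} = k_S/k_T = (A_S/A_T)·exp[(E_T−E_S)/(RT)].
(E_T−E_S)/(RT) = (84.3−52.7)×10³/(8.314×743) = 31600/6177 = 5.116.
k_S/k_T = (3.24×10^5/2.00×10^6)·exp(5.116) = 0.1620 × 166.6 = 27.0.

27.0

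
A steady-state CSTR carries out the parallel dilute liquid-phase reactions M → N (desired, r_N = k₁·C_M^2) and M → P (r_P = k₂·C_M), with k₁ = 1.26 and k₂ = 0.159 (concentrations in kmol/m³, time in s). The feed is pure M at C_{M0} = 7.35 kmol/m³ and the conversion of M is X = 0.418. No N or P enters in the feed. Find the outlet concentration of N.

2.98 kmol/m³

Exit C_M = C_{M0}(1−X) = 7.35×0.582 = 4.278 kmol/m³.
In a CSTR the entire volume is at exit conditions, so r_N = 1.26×4.278^2 = 23.06 and r_P = 0.159×4.278 = 0.6802.
Fraction of consumed M going to N: r_N/(r_N+r_P) = 0.9713.
C_N = 0.9713·C_{M0}·X = 0.9713×7.35×0.418 = 2.98 kmol/m³.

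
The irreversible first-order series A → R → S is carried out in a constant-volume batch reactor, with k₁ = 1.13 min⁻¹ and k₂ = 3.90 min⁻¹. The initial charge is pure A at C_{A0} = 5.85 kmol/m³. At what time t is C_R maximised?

Setting dC_R/dt = 0 gives t_opt = ln(k₂/k₁)/(k₂−k₁).
= ln(3.90/1.13)/(3.90−1.13) = ln(3.451)/2.770 = 1.239/2.770 = 0.447 min.

0.447 min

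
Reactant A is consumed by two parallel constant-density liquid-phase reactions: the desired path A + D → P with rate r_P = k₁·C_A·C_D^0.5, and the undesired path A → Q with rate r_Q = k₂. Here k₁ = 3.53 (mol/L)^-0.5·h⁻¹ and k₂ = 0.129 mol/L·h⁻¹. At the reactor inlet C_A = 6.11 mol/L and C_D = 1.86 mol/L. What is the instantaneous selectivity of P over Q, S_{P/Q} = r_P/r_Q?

228

S_{P/Q} = r_P/r_Q = (k₁·C_A·C_D^0.5)/(k₂) = (k₁/k₂)·C_A·C_D^0.5.
= (3.53×6.110×1.860^0.5) / (0.129) = 29.42/0.1290 = 228.
Since the desired path is higher order in A, keeping C_A high (PFR or concentrated feed) favours P.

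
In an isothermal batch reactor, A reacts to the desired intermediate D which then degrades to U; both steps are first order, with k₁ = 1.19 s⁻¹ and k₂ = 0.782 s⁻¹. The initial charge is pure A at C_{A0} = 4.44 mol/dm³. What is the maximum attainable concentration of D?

Evaluating C_D at t_opt = ln(k₂/k₁)/(k₂−k₁) gives C_{D,max}/C_{A0} = (k₁/k₂)^[k₂/(k₂−k₁)].
= (1.19/0.782)^(0.782/(0.782−1.19)) = (1.522)^(-1.917) = 0.4472.
C_{D,max} = 0.4472×4.44 = 1.99 mol/dm³.

1.99 mol/dm³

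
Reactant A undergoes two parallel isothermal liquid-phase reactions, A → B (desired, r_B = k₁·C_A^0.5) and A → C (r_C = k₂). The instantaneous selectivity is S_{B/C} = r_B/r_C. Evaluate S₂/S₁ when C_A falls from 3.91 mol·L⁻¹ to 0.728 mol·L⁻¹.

0.431

S_{B/C} = (k₁/k₂)·C_A^0.5, so S₂/S₁ = (C_{A,2}/C_{A,1})^0.5.
= (0.728/3.91)^0.5 = (0.1862)^0.5 = 0.431.
Selectivity toward B falls as C_A falls — high-concentration operation is favoured.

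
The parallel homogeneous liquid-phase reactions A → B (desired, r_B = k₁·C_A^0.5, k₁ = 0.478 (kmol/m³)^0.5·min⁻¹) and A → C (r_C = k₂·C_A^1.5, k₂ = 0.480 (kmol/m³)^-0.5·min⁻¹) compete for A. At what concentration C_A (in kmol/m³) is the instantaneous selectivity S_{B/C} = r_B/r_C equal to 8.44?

S_{B/C} = (k₁/k₂)·C_A⁻¹ ⇒ C_A = (S·k₂/k₁)^(-1).
= (8.44×0.480/0.478)^(-1) = (8.475)^(-1) = 0.118 kmol/m³.

0.118 kmol/m³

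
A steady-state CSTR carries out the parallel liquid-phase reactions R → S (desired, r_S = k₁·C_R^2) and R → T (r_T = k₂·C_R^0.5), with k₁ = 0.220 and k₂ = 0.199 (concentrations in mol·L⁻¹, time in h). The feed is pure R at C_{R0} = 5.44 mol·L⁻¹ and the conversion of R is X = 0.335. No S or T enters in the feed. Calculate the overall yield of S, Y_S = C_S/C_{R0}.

Exit C_R = C_{R0}(1−X) = 5.44×0.665 = 3.618 mol·L⁻¹.
In a CSTR the entire volume is at exit conditions, so r_S = 0.220×3.618^2 = 2.879 and r_T = 0.199×3.618^0.5 = 0.3785.
Fraction of consumed R going to S: r_S/(r_S+r_T) = 0.8838.
C_S = 0.8838·C_{R0}·X = 0.8838×5.44×0.335 = 1.61 mol·L⁻¹; Y_S = C_S/C_{R0} = 0.296.

0.296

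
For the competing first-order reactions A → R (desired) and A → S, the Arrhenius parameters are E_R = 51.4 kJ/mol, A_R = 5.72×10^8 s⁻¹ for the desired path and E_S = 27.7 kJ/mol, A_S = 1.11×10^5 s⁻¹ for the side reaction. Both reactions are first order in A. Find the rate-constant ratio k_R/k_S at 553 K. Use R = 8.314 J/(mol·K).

29.7

Since both paths have the same order in A, the concentration cancels and S_{R/S} = k_R/k_S = (A_R/A_S)·exp[(E_S−E_R)/(RT)].
(E_S−E_R)/(RT) = (27.7−51.4)×10³/(8.314×553) = -23700/4598 = -5.155.
k_R/k_S = (5.72×10^8/1.11×10^5)·exp(-5.155) = 5153 × 0.005772 = 29.7.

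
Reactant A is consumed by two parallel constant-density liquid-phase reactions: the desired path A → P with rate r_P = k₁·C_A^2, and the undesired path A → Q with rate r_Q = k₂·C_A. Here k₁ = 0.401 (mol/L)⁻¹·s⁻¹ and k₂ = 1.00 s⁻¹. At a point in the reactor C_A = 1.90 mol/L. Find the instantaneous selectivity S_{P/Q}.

0.762

S_{P/Q} = r_P/r_Q = (k₁·C_A^2)/(k₂·C_A) = (k₁/k₂)·C_A.
= (0.401×1.900^2) / (1.00×1.900) = 1.448/1.900 = 0.762.
Since the desired path is higher order in A, keeping C_A high (PFR or concentrated feed) favours P.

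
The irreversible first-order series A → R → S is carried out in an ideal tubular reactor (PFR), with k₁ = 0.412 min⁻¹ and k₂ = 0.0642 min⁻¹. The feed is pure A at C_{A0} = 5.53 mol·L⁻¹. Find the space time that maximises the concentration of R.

5.35 min

Setting dC_R/dτ = 0 gives τ_opt = ln(k₂/k₁)/(k₂−k₁).
= ln(0.0642/0.412)/(0.0642−0.412) = ln(0.1558)/-0.3478 = -1.859/-0.3478 = 5.35 min.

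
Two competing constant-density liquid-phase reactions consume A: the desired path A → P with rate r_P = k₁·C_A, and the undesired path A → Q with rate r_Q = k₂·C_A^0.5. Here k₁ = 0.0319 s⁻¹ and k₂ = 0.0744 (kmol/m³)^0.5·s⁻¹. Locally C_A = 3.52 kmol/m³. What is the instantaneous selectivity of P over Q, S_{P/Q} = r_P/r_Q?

0.804

S_{P/Q} = r_P/r_Q = (k₁·C_A)/(k₂·C_A^0.5) = (k₁/k₂)·C_A^0.5.
= (0.0319×3.520) / (0.0744×3.520^0.5) = 0.1123/0.1396 = 0.804.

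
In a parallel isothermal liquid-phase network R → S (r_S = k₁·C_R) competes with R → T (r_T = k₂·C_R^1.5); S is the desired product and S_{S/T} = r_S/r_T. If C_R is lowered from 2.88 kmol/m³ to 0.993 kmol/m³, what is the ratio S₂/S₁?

S_{S/T} = (k₁/k₂)·C_R^-0.5, so S₂/S₁ = (C_{R,2}/C_{R,1})^-0.5.
= (0.993/2.88)^(-0.5) = (0.3448)^(-0.5) = 1.70.
Selectivity toward S rises as C_R falls — low-concentration operation is favoured.

1.70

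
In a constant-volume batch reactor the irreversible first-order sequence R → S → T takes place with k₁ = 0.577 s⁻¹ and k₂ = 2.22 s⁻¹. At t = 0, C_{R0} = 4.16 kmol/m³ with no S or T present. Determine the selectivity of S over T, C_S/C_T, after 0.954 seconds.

0.609

The intermediate concentration in a first-order A→B→C sequence is C_S = k₁C_{R0}(e^(−k₁t) − e^(−k₂t))/(k₂−k₁).
e^(−k₁t) = e^(−0.577×0.954) = e^(−0.5505) = 0.5767; e^(−k₂t) = e^(−2.118) = 0.1203.
C_S = 0.577×4.16/(2.22−0.577) × (0.5767−0.1203) = 1.461×0.4564 = 0.6668 kmol/m³.
C_R = C_{R0}e^(−k₁t) = 2.399 kmol/m³, so C_T = C_{R0}−C_R−C_S = 1.094 kmol/m³; C_S/C_T = 0.609.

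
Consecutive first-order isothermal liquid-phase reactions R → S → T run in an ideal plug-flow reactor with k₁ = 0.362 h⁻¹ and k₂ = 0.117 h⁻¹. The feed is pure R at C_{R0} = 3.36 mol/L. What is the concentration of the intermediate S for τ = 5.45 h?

1.93 mol/L

The intermediate concentration in a first-order A→B→C sequence is C_S = k₁C_{R0}(e^(−k₁τ) − e^(−k₂τ))/(k₂−k₁).
e^(−k₁τ) = e^(−0.362×5.45) = e^(−1.973) = 0.1391; e^(−k₂τ) = e^(−0.6377) = 0.5285.
C_S = 0.362×3.36/(0.117−0.362) × (0.1391−0.5285) = (-4.965)×(-0.3895) = 1.934 mol/L.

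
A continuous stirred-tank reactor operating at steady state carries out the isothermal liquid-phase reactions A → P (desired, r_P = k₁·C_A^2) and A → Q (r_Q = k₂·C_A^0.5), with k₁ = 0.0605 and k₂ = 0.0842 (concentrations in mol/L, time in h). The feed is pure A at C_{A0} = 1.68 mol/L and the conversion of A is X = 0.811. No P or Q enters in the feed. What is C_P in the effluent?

Exit C_A = C_{A0}(1−X) = 1.68×0.189 = 0.3175 mol/L.
Rates in a CSTR are evaluated at the outlet concentration: r_P = 0.0605×0.3175^2 = 0.006100, r_Q = 0.0842×0.3175^0.5 = 0.04745.
Fraction of consumed A going to P: r_P/(r_P+r_Q) = 0.1139.
C_P = 0.1139·C_{A0}·X = 0.1139×1.68×0.811 = 0.155 mol/L.

0.155 mol/L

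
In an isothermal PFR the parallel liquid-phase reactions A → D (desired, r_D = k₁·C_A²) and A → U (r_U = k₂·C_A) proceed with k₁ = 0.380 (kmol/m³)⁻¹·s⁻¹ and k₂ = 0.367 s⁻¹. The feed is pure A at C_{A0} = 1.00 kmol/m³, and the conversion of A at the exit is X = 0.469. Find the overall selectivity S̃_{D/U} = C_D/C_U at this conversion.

0.782

C_A = C_{A0}(1−X) = 0.5310 kmol/m³.
Along a PFR/batch, dC_U/dC_A = −r_U/(r_D+r_U) = −k₂/(k₂+k₁·C_A).
Integrating from C_{A0} to C_A: C_U = (0.367/0.380)·ln[(0.367+0.380·1.00)/(0.367+0.380·0.531)] = 0.9658·ln(0.7470/0.5688) = 0.2632 kmol/m³.
Then C_D = (C_{A0}−C_A) − C_U = 0.4690 − 0.2632 = 0.2058 kmol/m³.
S̃_{D/U} = C_D/C_U = 0.2058/0.2632 = 0.782.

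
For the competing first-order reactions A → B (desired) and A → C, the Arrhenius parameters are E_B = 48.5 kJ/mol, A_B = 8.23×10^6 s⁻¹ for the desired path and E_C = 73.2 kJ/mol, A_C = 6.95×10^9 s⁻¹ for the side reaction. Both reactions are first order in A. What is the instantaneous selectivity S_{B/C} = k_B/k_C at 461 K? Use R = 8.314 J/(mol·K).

0.745

Since both paths have the same order in A, the concentration cancels and S_{B/C} = k_B/k_C = (A_B/A_C)·exp[(E_C−E_B)/(RT)].
(E_C−E_B)/(RT) = (73.2−48.5)×10³/(8.314×461) = 24700/3833 = 6.444.
k_B/k_C = (8.23×10^6/6.95×10^9)·exp(6.444) = 0.001184 × 629.2 = 0.745.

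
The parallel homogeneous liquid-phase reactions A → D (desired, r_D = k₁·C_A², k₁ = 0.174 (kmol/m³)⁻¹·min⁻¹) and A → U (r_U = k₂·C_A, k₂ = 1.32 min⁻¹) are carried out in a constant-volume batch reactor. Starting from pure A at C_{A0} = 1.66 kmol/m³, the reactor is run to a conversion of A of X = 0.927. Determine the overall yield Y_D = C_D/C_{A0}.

0.0951

C_A = C_{A0}(1−X) = 0.1212 kmol/m³.
Along a PFR/batch, dC_U/dC_A = −r_U/(r_D+r_U) = −k₂/(k₂+k₁·C_A).
Integrating from C_{A0} to C_A: C_U = (1.32/0.174)·ln[(1.32+0.174·1.66)/(1.32+0.174·0.121)] = 7.586·ln(1.609/1.341) = 1.381 kmol/m³.
Then C_D = (C_{A0}−C_A) − C_U = 1.539 − 1.381 = 0.1579 kmol/m³.
Y_D = C_D/C_{A0} = 0.1579/1.66 = 0.0951.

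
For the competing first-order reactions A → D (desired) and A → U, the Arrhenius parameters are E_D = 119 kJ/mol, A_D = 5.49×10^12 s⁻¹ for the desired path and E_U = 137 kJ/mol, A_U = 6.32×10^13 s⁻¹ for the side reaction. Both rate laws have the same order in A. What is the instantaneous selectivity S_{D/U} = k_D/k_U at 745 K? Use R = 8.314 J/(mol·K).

1.59

k_D/k_U = (A_D/A_U)·exp[−(E_D−E_U)/(RT)] = (A_D/A_U)·exp[(E_U−E_D)/(RT)].
(E_U−E_D)/(RT) = (137−119)×10³/(8.314×745) = 18000/6194 = 2.906.
k_D/k_U = (5.49×10^12/6.32×10^13)·exp(2.906) = 0.08687 × 18.28 = 1.59.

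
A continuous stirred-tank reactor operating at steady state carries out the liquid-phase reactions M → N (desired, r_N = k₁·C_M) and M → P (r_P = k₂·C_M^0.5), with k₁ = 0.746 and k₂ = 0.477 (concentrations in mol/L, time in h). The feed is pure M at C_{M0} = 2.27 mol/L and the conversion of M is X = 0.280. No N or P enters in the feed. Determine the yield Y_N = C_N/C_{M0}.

Exit C_M = C_{M0}(1−X) = 2.27×0.720 = 1.634 mol/L.
In a CSTR the entire volume is at exit conditions, so r_N = 0.746×1.634 = 1.219 and r_P = 0.477×1.634^0.5 = 0.6098.
Fraction of consumed M going to N: r_N/(r_N+r_P) = 0.6666.
C_N = 0.6666·C_{M0}·X = 0.6666×2.27×0.280 = 0.424 mol/L; Y_N = C_N/C_{M0} = 0.187.

0.187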